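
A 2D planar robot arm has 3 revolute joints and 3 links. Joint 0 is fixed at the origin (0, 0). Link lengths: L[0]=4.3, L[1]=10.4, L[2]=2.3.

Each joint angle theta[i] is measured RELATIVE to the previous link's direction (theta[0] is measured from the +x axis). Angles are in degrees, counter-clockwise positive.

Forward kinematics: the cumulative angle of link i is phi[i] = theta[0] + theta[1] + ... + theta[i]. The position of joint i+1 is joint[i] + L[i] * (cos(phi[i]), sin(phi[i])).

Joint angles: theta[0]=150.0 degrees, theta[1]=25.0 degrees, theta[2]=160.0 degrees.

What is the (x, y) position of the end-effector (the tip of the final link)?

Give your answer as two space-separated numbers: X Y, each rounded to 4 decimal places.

joint[0] = (0.0000, 0.0000)  (base)
link 0: phi[0] = 150 = 150 deg
  cos(150 deg) = -0.8660, sin(150 deg) = 0.5000
  joint[1] = (0.0000, 0.0000) + 4.3 * (-0.8660, 0.5000) = (0.0000 + -3.7239, 0.0000 + 2.1500) = (-3.7239, 2.1500)
link 1: phi[1] = 150 + 25 = 175 deg
  cos(175 deg) = -0.9962, sin(175 deg) = 0.0872
  joint[2] = (-3.7239, 2.1500) + 10.4 * (-0.9962, 0.0872) = (-3.7239 + -10.3604, 2.1500 + 0.9064) = (-14.0843, 3.0564)
link 2: phi[2] = 150 + 25 + 160 = 335 deg
  cos(335 deg) = 0.9063, sin(335 deg) = -0.4226
  joint[3] = (-14.0843, 3.0564) + 2.3 * (0.9063, -0.4226) = (-14.0843 + 2.0845, 3.0564 + -0.9720) = (-11.9998, 2.0844)
End effector: (-11.9998, 2.0844)

Answer: -11.9998 2.0844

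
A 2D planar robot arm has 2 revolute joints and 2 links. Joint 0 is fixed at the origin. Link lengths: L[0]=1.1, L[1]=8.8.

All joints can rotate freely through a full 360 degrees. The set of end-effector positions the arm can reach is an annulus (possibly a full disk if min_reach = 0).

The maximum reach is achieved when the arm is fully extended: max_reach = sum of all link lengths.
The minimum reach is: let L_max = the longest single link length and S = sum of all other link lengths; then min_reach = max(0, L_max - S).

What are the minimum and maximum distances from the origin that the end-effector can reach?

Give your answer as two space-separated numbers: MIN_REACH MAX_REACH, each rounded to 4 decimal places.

Link lengths: [1.1, 8.8]
max_reach = 1.1 + 8.8 = 9.9
L_max = max([1.1, 8.8]) = 8.8
S (sum of others) = 9.9 - 8.8 = 1.1
min_reach = max(0, 8.8 - 1.1) = max(0, 7.7) = 7.7

Answer: 7.7000 9.9000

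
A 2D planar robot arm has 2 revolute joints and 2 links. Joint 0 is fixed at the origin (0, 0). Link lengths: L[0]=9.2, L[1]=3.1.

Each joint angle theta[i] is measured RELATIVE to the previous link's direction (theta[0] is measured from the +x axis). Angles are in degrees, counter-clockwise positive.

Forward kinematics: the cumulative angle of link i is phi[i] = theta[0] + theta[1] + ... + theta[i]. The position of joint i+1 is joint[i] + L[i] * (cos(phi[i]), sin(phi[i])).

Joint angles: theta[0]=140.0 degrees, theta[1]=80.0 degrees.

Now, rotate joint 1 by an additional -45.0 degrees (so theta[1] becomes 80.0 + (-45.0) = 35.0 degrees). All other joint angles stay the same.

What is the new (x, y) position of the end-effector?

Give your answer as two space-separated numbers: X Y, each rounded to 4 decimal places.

Answer: -10.1358 6.1838

Derivation:
joint[0] = (0.0000, 0.0000)  (base)
link 0: phi[0] = 140 = 140 deg
  cos(140 deg) = -0.7660, sin(140 deg) = 0.6428
  joint[1] = (0.0000, 0.0000) + 9.2 * (-0.7660, 0.6428) = (0.0000 + -7.0476, 0.0000 + 5.9136) = (-7.0476, 5.9136)
link 1: phi[1] = 140 + 35 = 175 deg
  cos(175 deg) = -0.9962, sin(175 deg) = 0.0872
  joint[2] = (-7.0476, 5.9136) + 3.1 * (-0.9962, 0.0872) = (-7.0476 + -3.0882, 5.9136 + 0.2702) = (-10.1358, 6.1838)
End effector: (-10.1358, 6.1838)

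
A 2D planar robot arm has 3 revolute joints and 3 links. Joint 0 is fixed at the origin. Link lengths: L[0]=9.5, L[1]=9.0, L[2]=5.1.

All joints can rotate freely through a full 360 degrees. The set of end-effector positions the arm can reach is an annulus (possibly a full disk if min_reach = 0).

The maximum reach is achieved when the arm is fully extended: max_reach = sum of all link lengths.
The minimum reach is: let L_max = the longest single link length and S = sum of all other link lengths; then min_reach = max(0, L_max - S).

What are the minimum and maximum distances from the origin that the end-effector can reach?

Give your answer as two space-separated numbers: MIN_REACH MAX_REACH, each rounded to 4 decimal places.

Answer: 0.0000 23.6000

Derivation:
Link lengths: [9.5, 9.0, 5.1]
max_reach = 9.5 + 9 + 5.1 = 23.6
L_max = max([9.5, 9.0, 5.1]) = 9.5
S (sum of others) = 23.6 - 9.5 = 14.1
min_reach = max(0, 9.5 - 14.1) = max(0, -4.6) = 0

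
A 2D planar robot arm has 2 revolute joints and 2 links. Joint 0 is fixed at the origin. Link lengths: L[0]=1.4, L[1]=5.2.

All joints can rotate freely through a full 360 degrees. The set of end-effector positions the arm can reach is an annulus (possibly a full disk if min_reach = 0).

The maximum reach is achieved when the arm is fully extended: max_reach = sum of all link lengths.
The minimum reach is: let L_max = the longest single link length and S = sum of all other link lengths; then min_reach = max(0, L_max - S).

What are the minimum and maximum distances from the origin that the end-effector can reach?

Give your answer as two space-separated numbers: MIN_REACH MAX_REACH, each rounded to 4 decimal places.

Link lengths: [1.4, 5.2]
max_reach = 1.4 + 5.2 = 6.6
L_max = max([1.4, 5.2]) = 5.2
S (sum of others) = 6.6 - 5.2 = 1.4
min_reach = max(0, 5.2 - 1.4) = max(0, 3.8) = 3.8

Answer: 3.8000 6.6000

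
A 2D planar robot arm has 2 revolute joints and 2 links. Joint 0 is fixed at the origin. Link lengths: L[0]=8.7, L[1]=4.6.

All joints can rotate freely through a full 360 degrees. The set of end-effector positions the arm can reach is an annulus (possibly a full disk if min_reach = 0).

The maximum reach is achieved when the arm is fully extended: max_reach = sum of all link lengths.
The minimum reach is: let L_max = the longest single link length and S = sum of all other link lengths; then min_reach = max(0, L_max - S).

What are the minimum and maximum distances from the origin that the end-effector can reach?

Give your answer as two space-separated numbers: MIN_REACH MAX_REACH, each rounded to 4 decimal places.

Link lengths: [8.7, 4.6]
max_reach = 8.7 + 4.6 = 13.3
L_max = max([8.7, 4.6]) = 8.7
S (sum of others) = 13.3 - 8.7 = 4.6
min_reach = max(0, 8.7 - 4.6) = max(0, 4.1) = 4.1

Answer: 4.1000 13.3000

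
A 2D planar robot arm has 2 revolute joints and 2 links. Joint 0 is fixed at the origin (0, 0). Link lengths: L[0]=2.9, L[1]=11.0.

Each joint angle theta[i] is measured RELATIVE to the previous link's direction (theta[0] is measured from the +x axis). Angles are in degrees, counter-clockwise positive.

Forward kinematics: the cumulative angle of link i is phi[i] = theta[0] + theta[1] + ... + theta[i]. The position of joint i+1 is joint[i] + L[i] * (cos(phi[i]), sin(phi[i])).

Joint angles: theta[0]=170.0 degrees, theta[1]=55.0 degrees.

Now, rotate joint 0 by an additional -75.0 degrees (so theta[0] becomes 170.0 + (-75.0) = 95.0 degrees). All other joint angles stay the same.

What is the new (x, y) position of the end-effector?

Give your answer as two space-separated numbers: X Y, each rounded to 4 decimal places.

joint[0] = (0.0000, 0.0000)  (base)
link 0: phi[0] = 95 = 95 deg
  cos(95 deg) = -0.0872, sin(95 deg) = 0.9962
  joint[1] = (0.0000, 0.0000) + 2.9 * (-0.0872, 0.9962) = (0.0000 + -0.2528, 0.0000 + 2.8890) = (-0.2528, 2.8890)
link 1: phi[1] = 95 + 55 = 150 deg
  cos(150 deg) = -0.8660, sin(150 deg) = 0.5000
  joint[2] = (-0.2528, 2.8890) + 11 * (-0.8660, 0.5000) = (-0.2528 + -9.5263, 2.8890 + 5.5000) = (-9.7790, 8.3890)
End effector: (-9.7790, 8.3890)

Answer: -9.7790 8.3890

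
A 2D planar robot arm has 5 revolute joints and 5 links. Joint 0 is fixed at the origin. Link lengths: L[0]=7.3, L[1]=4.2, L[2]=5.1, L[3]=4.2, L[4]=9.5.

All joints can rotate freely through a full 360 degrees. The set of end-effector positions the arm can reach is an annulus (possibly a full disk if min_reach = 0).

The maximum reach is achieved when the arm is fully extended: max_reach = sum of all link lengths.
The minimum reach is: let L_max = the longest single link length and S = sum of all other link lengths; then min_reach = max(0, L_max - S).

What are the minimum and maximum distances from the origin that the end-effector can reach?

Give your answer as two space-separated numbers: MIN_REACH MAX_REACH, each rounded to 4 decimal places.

Answer: 0.0000 30.3000

Derivation:
Link lengths: [7.3, 4.2, 5.1, 4.2, 9.5]
max_reach = 7.3 + 4.2 + 5.1 + 4.2 + 9.5 = 30.3
L_max = max([7.3, 4.2, 5.1, 4.2, 9.5]) = 9.5
S (sum of others) = 30.3 - 9.5 = 20.8
min_reach = max(0, 9.5 - 20.8) = max(0, -11.3) = 0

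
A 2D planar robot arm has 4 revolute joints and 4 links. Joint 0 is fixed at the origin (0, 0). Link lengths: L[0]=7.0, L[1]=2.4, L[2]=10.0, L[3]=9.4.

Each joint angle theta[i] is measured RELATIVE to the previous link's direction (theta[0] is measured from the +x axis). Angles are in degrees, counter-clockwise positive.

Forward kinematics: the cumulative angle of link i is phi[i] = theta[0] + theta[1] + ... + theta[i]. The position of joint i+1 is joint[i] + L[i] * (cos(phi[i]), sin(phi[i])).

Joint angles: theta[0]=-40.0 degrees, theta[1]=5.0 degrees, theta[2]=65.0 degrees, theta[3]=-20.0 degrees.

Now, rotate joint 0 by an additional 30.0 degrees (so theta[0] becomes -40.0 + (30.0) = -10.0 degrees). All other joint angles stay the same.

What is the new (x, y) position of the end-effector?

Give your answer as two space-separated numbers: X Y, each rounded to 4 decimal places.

Answer: 21.4853 13.2777

Derivation:
joint[0] = (0.0000, 0.0000)  (base)
link 0: phi[0] = -10 = -10 deg
  cos(-10 deg) = 0.9848, sin(-10 deg) = -0.1736
  joint[1] = (0.0000, 0.0000) + 7 * (0.9848, -0.1736) = (0.0000 + 6.8937, 0.0000 + -1.2155) = (6.8937, -1.2155)
link 1: phi[1] = -10 + 5 = -5 deg
  cos(-5 deg) = 0.9962, sin(-5 deg) = -0.0872
  joint[2] = (6.8937, -1.2155) + 2.4 * (0.9962, -0.0872) = (6.8937 + 2.3909, -1.2155 + -0.2092) = (9.2845, -1.4247)
link 2: phi[2] = -10 + 5 + 65 = 60 deg
  cos(60 deg) = 0.5000, sin(60 deg) = 0.8660
  joint[3] = (9.2845, -1.4247) + 10 * (0.5000, 0.8660) = (9.2845 + 5.0000, -1.4247 + 8.6603) = (14.2845, 7.2355)
link 3: phi[3] = -10 + 5 + 65 + -20 = 40 deg
  cos(40 deg) = 0.7660, sin(40 deg) = 0.6428
  joint[4] = (14.2845, 7.2355) + 9.4 * (0.7660, 0.6428) = (14.2845 + 7.2008, 7.2355 + 6.0422) = (21.4853, 13.2777)
End effector: (21.4853, 13.2777)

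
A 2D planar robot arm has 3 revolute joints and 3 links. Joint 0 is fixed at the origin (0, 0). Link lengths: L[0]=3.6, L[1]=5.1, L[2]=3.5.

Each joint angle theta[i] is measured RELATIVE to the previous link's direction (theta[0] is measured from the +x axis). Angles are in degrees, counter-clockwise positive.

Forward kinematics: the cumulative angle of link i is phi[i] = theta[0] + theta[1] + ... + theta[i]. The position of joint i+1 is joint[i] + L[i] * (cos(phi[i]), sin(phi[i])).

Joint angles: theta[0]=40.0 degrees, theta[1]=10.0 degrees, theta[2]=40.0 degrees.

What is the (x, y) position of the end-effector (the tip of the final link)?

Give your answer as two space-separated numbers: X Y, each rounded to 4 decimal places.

joint[0] = (0.0000, 0.0000)  (base)
link 0: phi[0] = 40 = 40 deg
  cos(40 deg) = 0.7660, sin(40 deg) = 0.6428
  joint[1] = (0.0000, 0.0000) + 3.6 * (0.7660, 0.6428) = (0.0000 + 2.7578, 0.0000 + 2.3140) = (2.7578, 2.3140)
link 1: phi[1] = 40 + 10 = 50 deg
  cos(50 deg) = 0.6428, sin(50 deg) = 0.7660
  joint[2] = (2.7578, 2.3140) + 5.1 * (0.6428, 0.7660) = (2.7578 + 3.2782, 2.3140 + 3.9068) = (6.0360, 6.2209)
link 2: phi[2] = 40 + 10 + 40 = 90 deg
  cos(90 deg) = 0.0000, sin(90 deg) = 1.0000
  joint[3] = (6.0360, 6.2209) + 3.5 * (0.0000, 1.0000) = (6.0360 + 0.0000, 6.2209 + 3.5000) = (6.0360, 9.7209)
End effector: (6.0360, 9.7209)

Answer: 6.0360 9.7209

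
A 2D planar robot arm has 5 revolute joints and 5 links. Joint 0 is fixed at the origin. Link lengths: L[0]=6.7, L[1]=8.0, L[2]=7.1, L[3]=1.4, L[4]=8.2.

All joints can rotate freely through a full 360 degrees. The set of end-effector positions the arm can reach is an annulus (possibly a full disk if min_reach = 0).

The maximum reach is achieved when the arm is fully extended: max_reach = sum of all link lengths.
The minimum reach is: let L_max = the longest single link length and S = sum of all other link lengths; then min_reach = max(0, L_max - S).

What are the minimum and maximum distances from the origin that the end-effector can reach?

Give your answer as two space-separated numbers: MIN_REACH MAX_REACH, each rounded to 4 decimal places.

Link lengths: [6.7, 8.0, 7.1, 1.4, 8.2]
max_reach = 6.7 + 8 + 7.1 + 1.4 + 8.2 = 31.4
L_max = max([6.7, 8.0, 7.1, 1.4, 8.2]) = 8.2
S (sum of others) = 31.4 - 8.2 = 23.2
min_reach = max(0, 8.2 - 23.2) = max(0, -15) = 0

Answer: 0.0000 31.4000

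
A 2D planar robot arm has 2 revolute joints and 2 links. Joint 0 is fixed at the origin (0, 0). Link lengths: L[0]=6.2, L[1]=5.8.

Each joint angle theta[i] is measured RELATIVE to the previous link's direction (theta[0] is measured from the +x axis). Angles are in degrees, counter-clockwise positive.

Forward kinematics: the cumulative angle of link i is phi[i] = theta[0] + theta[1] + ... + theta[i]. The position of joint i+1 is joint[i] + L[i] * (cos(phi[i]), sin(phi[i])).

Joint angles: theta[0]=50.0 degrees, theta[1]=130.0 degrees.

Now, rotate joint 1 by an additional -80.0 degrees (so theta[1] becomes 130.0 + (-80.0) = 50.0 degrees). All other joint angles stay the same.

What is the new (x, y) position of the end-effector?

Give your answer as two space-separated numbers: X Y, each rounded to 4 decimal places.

joint[0] = (0.0000, 0.0000)  (base)
link 0: phi[0] = 50 = 50 deg
  cos(50 deg) = 0.6428, sin(50 deg) = 0.7660
  joint[1] = (0.0000, 0.0000) + 6.2 * (0.6428, 0.7660) = (0.0000 + 3.9853, 0.0000 + 4.7495) = (3.9853, 4.7495)
link 1: phi[1] = 50 + 50 = 100 deg
  cos(100 deg) = -0.1736, sin(100 deg) = 0.9848
  joint[2] = (3.9853, 4.7495) + 5.8 * (-0.1736, 0.9848) = (3.9853 + -1.0072, 4.7495 + 5.7119) = (2.9781, 10.4614)
End effector: (2.9781, 10.4614)

Answer: 2.9781 10.4614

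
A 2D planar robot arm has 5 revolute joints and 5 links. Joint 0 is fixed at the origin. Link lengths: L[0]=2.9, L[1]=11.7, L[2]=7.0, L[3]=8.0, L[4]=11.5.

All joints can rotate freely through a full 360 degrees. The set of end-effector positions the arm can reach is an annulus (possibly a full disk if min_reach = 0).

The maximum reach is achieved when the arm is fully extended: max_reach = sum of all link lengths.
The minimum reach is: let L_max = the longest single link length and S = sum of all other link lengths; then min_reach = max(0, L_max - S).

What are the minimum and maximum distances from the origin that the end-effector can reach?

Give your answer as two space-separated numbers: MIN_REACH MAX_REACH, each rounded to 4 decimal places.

Answer: 0.0000 41.1000

Derivation:
Link lengths: [2.9, 11.7, 7.0, 8.0, 11.5]
max_reach = 2.9 + 11.7 + 7 + 8 + 11.5 = 41.1
L_max = max([2.9, 11.7, 7.0, 8.0, 11.5]) = 11.7
S (sum of others) = 41.1 - 11.7 = 29.4
min_reach = max(0, 11.7 - 29.4) = max(0, -17.7) = 0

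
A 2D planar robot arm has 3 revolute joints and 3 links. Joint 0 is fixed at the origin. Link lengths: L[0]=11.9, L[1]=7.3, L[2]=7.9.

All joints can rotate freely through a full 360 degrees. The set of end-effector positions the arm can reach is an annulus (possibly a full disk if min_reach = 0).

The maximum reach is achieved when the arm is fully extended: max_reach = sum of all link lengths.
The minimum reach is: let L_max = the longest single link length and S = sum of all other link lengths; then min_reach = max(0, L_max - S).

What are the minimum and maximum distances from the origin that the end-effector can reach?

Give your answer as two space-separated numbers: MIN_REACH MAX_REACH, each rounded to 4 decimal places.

Link lengths: [11.9, 7.3, 7.9]
max_reach = 11.9 + 7.3 + 7.9 = 27.1
L_max = max([11.9, 7.3, 7.9]) = 11.9
S (sum of others) = 27.1 - 11.9 = 15.2
min_reach = max(0, 11.9 - 15.2) = max(0, -3.3) = 0

Answer: 0.0000 27.1000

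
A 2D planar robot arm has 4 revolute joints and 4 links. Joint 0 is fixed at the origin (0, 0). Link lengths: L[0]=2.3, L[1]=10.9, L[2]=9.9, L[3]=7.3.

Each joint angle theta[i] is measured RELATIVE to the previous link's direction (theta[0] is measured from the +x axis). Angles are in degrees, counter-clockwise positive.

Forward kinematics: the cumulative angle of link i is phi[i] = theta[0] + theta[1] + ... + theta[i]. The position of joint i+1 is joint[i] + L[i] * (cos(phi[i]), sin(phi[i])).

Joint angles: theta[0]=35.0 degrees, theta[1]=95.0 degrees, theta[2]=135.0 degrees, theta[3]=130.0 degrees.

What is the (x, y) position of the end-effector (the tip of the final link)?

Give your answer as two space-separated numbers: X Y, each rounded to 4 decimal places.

joint[0] = (0.0000, 0.0000)  (base)
link 0: phi[0] = 35 = 35 deg
  cos(35 deg) = 0.8192, sin(35 deg) = 0.5736
  joint[1] = (0.0000, 0.0000) + 2.3 * (0.8192, 0.5736) = (0.0000 + 1.8840, 0.0000 + 1.3192) = (1.8840, 1.3192)
link 1: phi[1] = 35 + 95 = 130 deg
  cos(130 deg) = -0.6428, sin(130 deg) = 0.7660
  joint[2] = (1.8840, 1.3192) + 10.9 * (-0.6428, 0.7660) = (1.8840 + -7.0064, 1.3192 + 8.3499) = (-5.1223, 9.6691)
link 2: phi[2] = 35 + 95 + 135 = 265 deg
  cos(265 deg) = -0.0872, sin(265 deg) = -0.9962
  joint[3] = (-5.1223, 9.6691) + 9.9 * (-0.0872, -0.9962) = (-5.1223 + -0.8628, 9.6691 + -9.8623) = (-5.9852, -0.1932)
link 3: phi[3] = 35 + 95 + 135 + 130 = 395 deg
  cos(395 deg) = 0.8192, sin(395 deg) = 0.5736
  joint[4] = (-5.9852, -0.1932) + 7.3 * (0.8192, 0.5736) = (-5.9852 + 5.9798, -0.1932 + 4.1871) = (-0.0054, 3.9939)
End effector: (-0.0054, 3.9939)

Answer: -0.0054 3.9939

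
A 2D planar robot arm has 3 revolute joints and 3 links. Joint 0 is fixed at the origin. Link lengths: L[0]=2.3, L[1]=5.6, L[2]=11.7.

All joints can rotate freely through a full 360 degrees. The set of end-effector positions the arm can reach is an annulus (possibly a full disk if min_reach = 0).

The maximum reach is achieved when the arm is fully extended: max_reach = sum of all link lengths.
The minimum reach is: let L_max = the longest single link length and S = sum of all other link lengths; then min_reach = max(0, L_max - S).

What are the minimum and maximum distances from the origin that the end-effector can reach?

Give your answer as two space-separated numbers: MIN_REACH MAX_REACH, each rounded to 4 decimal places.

Link lengths: [2.3, 5.6, 11.7]
max_reach = 2.3 + 5.6 + 11.7 = 19.6
L_max = max([2.3, 5.6, 11.7]) = 11.7
S (sum of others) = 19.6 - 11.7 = 7.9
min_reach = max(0, 11.7 - 7.9) = max(0, 3.8) = 3.8

Answer: 3.8000 19.6000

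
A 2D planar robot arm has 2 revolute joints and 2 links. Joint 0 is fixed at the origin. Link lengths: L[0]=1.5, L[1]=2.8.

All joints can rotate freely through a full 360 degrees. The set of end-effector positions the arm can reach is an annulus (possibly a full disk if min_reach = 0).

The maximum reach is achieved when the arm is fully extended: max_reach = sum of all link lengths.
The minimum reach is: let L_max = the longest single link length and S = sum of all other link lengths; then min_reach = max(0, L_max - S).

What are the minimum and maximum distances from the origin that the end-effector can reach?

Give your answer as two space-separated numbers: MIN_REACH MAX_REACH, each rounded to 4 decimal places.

Answer: 1.3000 4.3000

Derivation:
Link lengths: [1.5, 2.8]
max_reach = 1.5 + 2.8 = 4.3
L_max = max([1.5, 2.8]) = 2.8
S (sum of others) = 4.3 - 2.8 = 1.5
min_reach = max(0, 2.8 - 1.5) = max(0, 1.3) = 1.3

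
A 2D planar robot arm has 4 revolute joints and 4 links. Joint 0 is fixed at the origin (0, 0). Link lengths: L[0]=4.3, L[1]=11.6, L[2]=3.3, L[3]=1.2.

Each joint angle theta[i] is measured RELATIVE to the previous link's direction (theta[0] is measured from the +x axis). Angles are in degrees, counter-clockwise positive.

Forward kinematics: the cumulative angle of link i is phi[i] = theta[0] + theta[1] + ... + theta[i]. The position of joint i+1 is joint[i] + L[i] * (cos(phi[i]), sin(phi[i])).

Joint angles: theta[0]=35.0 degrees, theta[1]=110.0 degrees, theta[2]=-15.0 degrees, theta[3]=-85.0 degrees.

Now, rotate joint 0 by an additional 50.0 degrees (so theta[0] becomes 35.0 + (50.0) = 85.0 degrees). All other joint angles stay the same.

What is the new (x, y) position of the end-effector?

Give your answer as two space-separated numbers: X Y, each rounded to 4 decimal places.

joint[0] = (0.0000, 0.0000)  (base)
link 0: phi[0] = 85 = 85 deg
  cos(85 deg) = 0.0872, sin(85 deg) = 0.9962
  joint[1] = (0.0000, 0.0000) + 4.3 * (0.0872, 0.9962) = (0.0000 + 0.3748, 0.0000 + 4.2836) = (0.3748, 4.2836)
link 1: phi[1] = 85 + 110 = 195 deg
  cos(195 deg) = -0.9659, sin(195 deg) = -0.2588
  joint[2] = (0.3748, 4.2836) + 11.6 * (-0.9659, -0.2588) = (0.3748 + -11.2047, 4.2836 + -3.0023) = (-10.8300, 1.2813)
link 2: phi[2] = 85 + 110 + -15 = 180 deg
  cos(180 deg) = -1.0000, sin(180 deg) = 0.0000
  joint[3] = (-10.8300, 1.2813) + 3.3 * (-1.0000, 0.0000) = (-10.8300 + -3.3000, 1.2813 + 0.0000) = (-14.1300, 1.2813)
link 3: phi[3] = 85 + 110 + -15 + -85 = 95 deg
  cos(95 deg) = -0.0872, sin(95 deg) = 0.9962
  joint[4] = (-14.1300, 1.2813) + 1.2 * (-0.0872, 0.9962) = (-14.1300 + -0.1046, 1.2813 + 1.1954) = (-14.2346, 2.4768)
End effector: (-14.2346, 2.4768)

Answer: -14.2346 2.4768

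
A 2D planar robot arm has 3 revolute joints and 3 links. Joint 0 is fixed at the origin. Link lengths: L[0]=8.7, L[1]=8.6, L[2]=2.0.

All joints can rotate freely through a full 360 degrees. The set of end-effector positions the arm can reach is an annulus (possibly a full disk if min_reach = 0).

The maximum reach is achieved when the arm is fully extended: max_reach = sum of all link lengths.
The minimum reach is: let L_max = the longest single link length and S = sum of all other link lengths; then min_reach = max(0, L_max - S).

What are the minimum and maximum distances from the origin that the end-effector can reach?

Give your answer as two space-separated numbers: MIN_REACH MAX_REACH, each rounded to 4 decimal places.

Answer: 0.0000 19.3000

Derivation:
Link lengths: [8.7, 8.6, 2.0]
max_reach = 8.7 + 8.6 + 2 = 19.3
L_max = max([8.7, 8.6, 2.0]) = 8.7
S (sum of others) = 19.3 - 8.7 = 10.6
min_reach = max(0, 8.7 - 10.6) = max(0, -1.9) = 0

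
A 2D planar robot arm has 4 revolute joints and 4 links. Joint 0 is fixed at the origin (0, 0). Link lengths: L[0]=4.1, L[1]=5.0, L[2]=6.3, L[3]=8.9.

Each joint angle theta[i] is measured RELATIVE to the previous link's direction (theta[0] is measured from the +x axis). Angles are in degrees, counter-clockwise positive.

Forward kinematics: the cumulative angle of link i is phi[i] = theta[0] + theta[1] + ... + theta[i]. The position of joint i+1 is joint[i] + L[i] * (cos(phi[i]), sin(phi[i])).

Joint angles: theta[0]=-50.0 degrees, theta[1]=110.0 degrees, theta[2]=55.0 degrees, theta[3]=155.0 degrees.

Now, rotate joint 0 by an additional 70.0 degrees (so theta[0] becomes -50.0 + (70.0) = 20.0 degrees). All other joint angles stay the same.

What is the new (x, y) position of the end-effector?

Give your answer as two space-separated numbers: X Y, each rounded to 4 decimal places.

Answer: 2.7260 1.6394

Derivation:
joint[0] = (0.0000, 0.0000)  (base)
link 0: phi[0] = 20 = 20 deg
  cos(20 deg) = 0.9397, sin(20 deg) = 0.3420
  joint[1] = (0.0000, 0.0000) + 4.1 * (0.9397, 0.3420) = (0.0000 + 3.8527, 0.0000 + 1.4023) = (3.8527, 1.4023)
link 1: phi[1] = 20 + 110 = 130 deg
  cos(130 deg) = -0.6428, sin(130 deg) = 0.7660
  joint[2] = (3.8527, 1.4023) + 5 * (-0.6428, 0.7660) = (3.8527 + -3.2139, 1.4023 + 3.8302) = (0.6388, 5.2325)
link 2: phi[2] = 20 + 110 + 55 = 185 deg
  cos(185 deg) = -0.9962, sin(185 deg) = -0.0872
  joint[3] = (0.6388, 5.2325) + 6.3 * (-0.9962, -0.0872) = (0.6388 + -6.2760, 5.2325 + -0.5491) = (-5.6372, 4.6834)
link 3: phi[3] = 20 + 110 + 55 + 155 = 340 deg
  cos(340 deg) = 0.9397, sin(340 deg) = -0.3420
  joint[4] = (-5.6372, 4.6834) + 8.9 * (0.9397, -0.3420) = (-5.6372 + 8.3633, 4.6834 + -3.0440) = (2.7260, 1.6394)
End effector: (2.7260, 1.6394)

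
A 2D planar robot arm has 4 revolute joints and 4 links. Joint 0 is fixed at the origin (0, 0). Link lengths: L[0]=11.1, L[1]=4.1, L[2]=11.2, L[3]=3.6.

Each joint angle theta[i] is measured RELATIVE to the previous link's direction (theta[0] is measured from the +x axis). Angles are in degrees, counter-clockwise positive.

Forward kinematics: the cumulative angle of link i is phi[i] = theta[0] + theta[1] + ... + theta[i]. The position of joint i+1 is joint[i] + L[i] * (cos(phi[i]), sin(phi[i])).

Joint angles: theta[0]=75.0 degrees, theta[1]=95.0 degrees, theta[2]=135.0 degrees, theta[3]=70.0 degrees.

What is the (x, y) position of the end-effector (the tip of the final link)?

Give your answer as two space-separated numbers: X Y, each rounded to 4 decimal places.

joint[0] = (0.0000, 0.0000)  (base)
link 0: phi[0] = 75 = 75 deg
  cos(75 deg) = 0.2588, sin(75 deg) = 0.9659
  joint[1] = (0.0000, 0.0000) + 11.1 * (0.2588, 0.9659) = (0.0000 + 2.8729, 0.0000 + 10.7218) = (2.8729, 10.7218)
link 1: phi[1] = 75 + 95 = 170 deg
  cos(170 deg) = -0.9848, sin(170 deg) = 0.1736
  joint[2] = (2.8729, 10.7218) + 4.1 * (-0.9848, 0.1736) = (2.8729 + -4.0377, 10.7218 + 0.7120) = (-1.1648, 11.4337)
link 2: phi[2] = 75 + 95 + 135 = 305 deg
  cos(305 deg) = 0.5736, sin(305 deg) = -0.8192
  joint[3] = (-1.1648, 11.4337) + 11.2 * (0.5736, -0.8192) = (-1.1648 + 6.4241, 11.4337 + -9.1745) = (5.2592, 2.2592)
link 3: phi[3] = 75 + 95 + 135 + 70 = 375 deg
  cos(375 deg) = 0.9659, sin(375 deg) = 0.2588
  joint[4] = (5.2592, 2.2592) + 3.6 * (0.9659, 0.2588) = (5.2592 + 3.4773, 2.2592 + 0.9317) = (8.7366, 3.1910)
End effector: (8.7366, 3.1910)

Answer: 8.7366 3.1910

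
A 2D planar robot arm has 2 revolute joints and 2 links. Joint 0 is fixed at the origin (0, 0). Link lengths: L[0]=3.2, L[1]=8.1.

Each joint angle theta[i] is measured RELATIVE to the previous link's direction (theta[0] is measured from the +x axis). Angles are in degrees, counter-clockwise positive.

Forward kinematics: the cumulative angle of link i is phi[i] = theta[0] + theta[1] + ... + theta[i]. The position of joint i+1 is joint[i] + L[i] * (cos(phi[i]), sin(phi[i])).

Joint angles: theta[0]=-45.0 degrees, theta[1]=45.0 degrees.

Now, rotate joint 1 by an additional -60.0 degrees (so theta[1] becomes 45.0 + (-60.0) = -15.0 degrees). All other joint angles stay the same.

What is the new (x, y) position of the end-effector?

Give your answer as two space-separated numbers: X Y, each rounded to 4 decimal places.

Answer: 6.3127 -9.2775

Derivation:
joint[0] = (0.0000, 0.0000)  (base)
link 0: phi[0] = -45 = -45 deg
  cos(-45 deg) = 0.7071, sin(-45 deg) = -0.7071
  joint[1] = (0.0000, 0.0000) + 3.2 * (0.7071, -0.7071) = (0.0000 + 2.2627, 0.0000 + -2.2627) = (2.2627, -2.2627)
link 1: phi[1] = -45 + -15 = -60 deg
  cos(-60 deg) = 0.5000, sin(-60 deg) = -0.8660
  joint[2] = (2.2627, -2.2627) + 8.1 * (0.5000, -0.8660) = (2.2627 + 4.0500, -2.2627 + -7.0148) = (6.3127, -9.2775)
End effector: (6.3127, -9.2775)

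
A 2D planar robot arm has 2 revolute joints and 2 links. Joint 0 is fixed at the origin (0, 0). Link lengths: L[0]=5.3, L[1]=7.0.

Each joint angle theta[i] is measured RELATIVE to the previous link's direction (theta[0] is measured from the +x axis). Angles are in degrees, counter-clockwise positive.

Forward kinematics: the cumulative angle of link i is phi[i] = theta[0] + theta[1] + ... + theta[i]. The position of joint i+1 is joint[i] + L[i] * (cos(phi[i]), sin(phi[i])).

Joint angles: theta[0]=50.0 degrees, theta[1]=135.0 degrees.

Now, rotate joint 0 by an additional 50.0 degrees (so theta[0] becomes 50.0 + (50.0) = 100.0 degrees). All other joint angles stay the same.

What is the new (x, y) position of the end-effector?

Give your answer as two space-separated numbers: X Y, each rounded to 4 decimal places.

joint[0] = (0.0000, 0.0000)  (base)
link 0: phi[0] = 100 = 100 deg
  cos(100 deg) = -0.1736, sin(100 deg) = 0.9848
  joint[1] = (0.0000, 0.0000) + 5.3 * (-0.1736, 0.9848) = (0.0000 + -0.9203, 0.0000 + 5.2195) = (-0.9203, 5.2195)
link 1: phi[1] = 100 + 135 = 235 deg
  cos(235 deg) = -0.5736, sin(235 deg) = -0.8192
  joint[2] = (-0.9203, 5.2195) + 7 * (-0.5736, -0.8192) = (-0.9203 + -4.0150, 5.2195 + -5.7341) = (-4.9354, -0.5146)
End effector: (-4.9354, -0.5146)

Answer: -4.9354 -0.5146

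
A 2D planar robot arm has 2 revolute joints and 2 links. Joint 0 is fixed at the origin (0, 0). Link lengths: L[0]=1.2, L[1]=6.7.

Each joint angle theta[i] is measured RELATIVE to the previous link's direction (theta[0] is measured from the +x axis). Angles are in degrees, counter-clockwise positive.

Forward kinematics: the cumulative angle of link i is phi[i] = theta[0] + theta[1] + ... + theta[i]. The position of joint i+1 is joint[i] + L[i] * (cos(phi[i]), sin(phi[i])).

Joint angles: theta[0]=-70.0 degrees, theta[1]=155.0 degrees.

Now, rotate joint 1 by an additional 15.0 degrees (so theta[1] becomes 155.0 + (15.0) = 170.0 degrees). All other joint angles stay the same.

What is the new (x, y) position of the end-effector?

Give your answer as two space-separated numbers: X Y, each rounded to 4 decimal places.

joint[0] = (0.0000, 0.0000)  (base)
link 0: phi[0] = -70 = -70 deg
  cos(-70 deg) = 0.3420, sin(-70 deg) = -0.9397
  joint[1] = (0.0000, 0.0000) + 1.2 * (0.3420, -0.9397) = (0.0000 + 0.4104, 0.0000 + -1.1276) = (0.4104, -1.1276)
link 1: phi[1] = -70 + 170 = 100 deg
  cos(100 deg) = -0.1736, sin(100 deg) = 0.9848
  joint[2] = (0.4104, -1.1276) + 6.7 * (-0.1736, 0.9848) = (0.4104 + -1.1634, -1.1276 + 6.5982) = (-0.7530, 5.4706)
End effector: (-0.7530, 5.4706)

Answer: -0.7530 5.4706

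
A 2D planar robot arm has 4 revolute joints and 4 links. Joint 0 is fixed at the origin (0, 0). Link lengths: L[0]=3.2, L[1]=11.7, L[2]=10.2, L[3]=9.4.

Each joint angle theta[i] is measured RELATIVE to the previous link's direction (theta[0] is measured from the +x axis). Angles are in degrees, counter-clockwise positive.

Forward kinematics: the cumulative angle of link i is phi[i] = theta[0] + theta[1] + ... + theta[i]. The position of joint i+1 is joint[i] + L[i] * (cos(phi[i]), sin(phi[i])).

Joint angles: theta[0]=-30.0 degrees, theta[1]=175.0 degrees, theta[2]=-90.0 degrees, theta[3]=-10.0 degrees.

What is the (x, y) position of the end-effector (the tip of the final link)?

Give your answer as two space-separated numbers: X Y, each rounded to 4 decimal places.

joint[0] = (0.0000, 0.0000)  (base)
link 0: phi[0] = -30 = -30 deg
  cos(-30 deg) = 0.8660, sin(-30 deg) = -0.5000
  joint[1] = (0.0000, 0.0000) + 3.2 * (0.8660, -0.5000) = (0.0000 + 2.7713, 0.0000 + -1.6000) = (2.7713, -1.6000)
link 1: phi[1] = -30 + 175 = 145 deg
  cos(145 deg) = -0.8192, sin(145 deg) = 0.5736
  joint[2] = (2.7713, -1.6000) + 11.7 * (-0.8192, 0.5736) = (2.7713 + -9.5841, -1.6000 + 6.7108) = (-6.8128, 5.1108)
link 2: phi[2] = -30 + 175 + -90 = 55 deg
  cos(55 deg) = 0.5736, sin(55 deg) = 0.8192
  joint[3] = (-6.8128, 5.1108) + 10.2 * (0.5736, 0.8192) = (-6.8128 + 5.8505, 5.1108 + 8.3554) = (-0.9623, 13.4662)
link 3: phi[3] = -30 + 175 + -90 + -10 = 45 deg
  cos(45 deg) = 0.7071, sin(45 deg) = 0.7071
  joint[4] = (-0.9623, 13.4662) + 9.4 * (0.7071, 0.7071) = (-0.9623 + 6.6468, 13.4662 + 6.6468) = (5.6845, 20.1130)
End effector: (5.6845, 20.1130)

Answer: 5.6845 20.1130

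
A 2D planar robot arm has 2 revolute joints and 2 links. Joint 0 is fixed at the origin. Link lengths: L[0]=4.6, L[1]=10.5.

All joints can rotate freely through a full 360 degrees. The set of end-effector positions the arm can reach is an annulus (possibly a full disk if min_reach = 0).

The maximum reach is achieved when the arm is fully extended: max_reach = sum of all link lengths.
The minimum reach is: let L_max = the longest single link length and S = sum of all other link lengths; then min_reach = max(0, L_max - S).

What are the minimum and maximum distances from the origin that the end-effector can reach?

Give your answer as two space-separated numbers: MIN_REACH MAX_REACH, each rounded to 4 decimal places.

Link lengths: [4.6, 10.5]
max_reach = 4.6 + 10.5 = 15.1
L_max = max([4.6, 10.5]) = 10.5
S (sum of others) = 15.1 - 10.5 = 4.6
min_reach = max(0, 10.5 - 4.6) = max(0, 5.9) = 5.9

Answer: 5.9000 15.1000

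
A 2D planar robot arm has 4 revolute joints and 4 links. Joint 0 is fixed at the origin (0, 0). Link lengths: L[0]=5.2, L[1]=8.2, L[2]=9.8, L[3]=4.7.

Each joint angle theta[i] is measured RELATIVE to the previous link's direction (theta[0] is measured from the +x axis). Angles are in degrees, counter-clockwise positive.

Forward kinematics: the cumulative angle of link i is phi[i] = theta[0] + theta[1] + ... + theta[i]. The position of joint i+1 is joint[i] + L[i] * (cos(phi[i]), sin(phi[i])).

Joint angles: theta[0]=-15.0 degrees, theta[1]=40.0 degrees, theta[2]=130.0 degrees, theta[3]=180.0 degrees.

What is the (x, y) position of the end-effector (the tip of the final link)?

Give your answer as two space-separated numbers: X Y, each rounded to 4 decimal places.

joint[0] = (0.0000, 0.0000)  (base)
link 0: phi[0] = -15 = -15 deg
  cos(-15 deg) = 0.9659, sin(-15 deg) = -0.2588
  joint[1] = (0.0000, 0.0000) + 5.2 * (0.9659, -0.2588) = (0.0000 + 5.0228, 0.0000 + -1.3459) = (5.0228, -1.3459)
link 1: phi[1] = -15 + 40 = 25 deg
  cos(25 deg) = 0.9063, sin(25 deg) = 0.4226
  joint[2] = (5.0228, -1.3459) + 8.2 * (0.9063, 0.4226) = (5.0228 + 7.4317, -1.3459 + 3.4655) = (12.4545, 2.1196)
link 2: phi[2] = -15 + 40 + 130 = 155 deg
  cos(155 deg) = -0.9063, sin(155 deg) = 0.4226
  joint[3] = (12.4545, 2.1196) + 9.8 * (-0.9063, 0.4226) = (12.4545 + -8.8818, 2.1196 + 4.1417) = (3.5727, 6.2613)
link 3: phi[3] = -15 + 40 + 130 + 180 = 335 deg
  cos(335 deg) = 0.9063, sin(335 deg) = -0.4226
  joint[4] = (3.5727, 6.2613) + 4.7 * (0.9063, -0.4226) = (3.5727 + 4.2596, 6.2613 + -1.9863) = (7.8324, 4.2750)
End effector: (7.8324, 4.2750)

Answer: 7.8324 4.2750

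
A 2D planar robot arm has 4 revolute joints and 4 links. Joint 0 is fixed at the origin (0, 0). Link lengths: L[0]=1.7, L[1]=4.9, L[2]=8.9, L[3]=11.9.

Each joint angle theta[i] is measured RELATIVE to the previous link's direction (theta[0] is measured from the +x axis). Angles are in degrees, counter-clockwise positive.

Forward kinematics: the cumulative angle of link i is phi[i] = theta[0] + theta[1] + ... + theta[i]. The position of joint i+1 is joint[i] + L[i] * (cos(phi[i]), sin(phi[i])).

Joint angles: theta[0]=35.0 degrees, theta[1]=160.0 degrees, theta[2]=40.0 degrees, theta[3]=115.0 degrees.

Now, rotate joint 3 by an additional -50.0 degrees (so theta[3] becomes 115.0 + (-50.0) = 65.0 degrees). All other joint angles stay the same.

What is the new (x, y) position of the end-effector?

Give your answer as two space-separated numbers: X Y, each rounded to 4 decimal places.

joint[0] = (0.0000, 0.0000)  (base)
link 0: phi[0] = 35 = 35 deg
  cos(35 deg) = 0.8192, sin(35 deg) = 0.5736
  joint[1] = (0.0000, 0.0000) + 1.7 * (0.8192, 0.5736) = (0.0000 + 1.3926, 0.0000 + 0.9751) = (1.3926, 0.9751)
link 1: phi[1] = 35 + 160 = 195 deg
  cos(195 deg) = -0.9659, sin(195 deg) = -0.2588
  joint[2] = (1.3926, 0.9751) + 4.9 * (-0.9659, -0.2588) = (1.3926 + -4.7330, 0.9751 + -1.2682) = (-3.3405, -0.2931)
link 2: phi[2] = 35 + 160 + 40 = 235 deg
  cos(235 deg) = -0.5736, sin(235 deg) = -0.8192
  joint[3] = (-3.3405, -0.2931) + 8.9 * (-0.5736, -0.8192) = (-3.3405 + -5.1048, -0.2931 + -7.2905) = (-8.4453, -7.5836)
link 3: phi[3] = 35 + 160 + 40 + 65 = 300 deg
  cos(300 deg) = 0.5000, sin(300 deg) = -0.8660
  joint[4] = (-8.4453, -7.5836) + 11.9 * (0.5000, -0.8660) = (-8.4453 + 5.9500, -7.5836 + -10.3057) = (-2.4953, -17.8893)
End effector: (-2.4953, -17.8893)

Answer: -2.4953 -17.8893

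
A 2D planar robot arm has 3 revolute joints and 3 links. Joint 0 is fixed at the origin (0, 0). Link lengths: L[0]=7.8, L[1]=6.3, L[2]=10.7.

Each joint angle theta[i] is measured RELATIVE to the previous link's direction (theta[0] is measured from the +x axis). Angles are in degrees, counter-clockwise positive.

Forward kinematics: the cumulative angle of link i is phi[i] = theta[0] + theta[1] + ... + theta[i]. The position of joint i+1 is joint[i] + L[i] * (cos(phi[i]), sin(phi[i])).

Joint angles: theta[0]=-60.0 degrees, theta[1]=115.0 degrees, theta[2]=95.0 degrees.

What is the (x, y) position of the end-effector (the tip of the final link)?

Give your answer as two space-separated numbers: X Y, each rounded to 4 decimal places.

Answer: -1.7529 3.7557

Derivation:
joint[0] = (0.0000, 0.0000)  (base)
link 0: phi[0] = -60 = -60 deg
  cos(-60 deg) = 0.5000, sin(-60 deg) = -0.8660
  joint[1] = (0.0000, 0.0000) + 7.8 * (0.5000, -0.8660) = (0.0000 + 3.9000, 0.0000 + -6.7550) = (3.9000, -6.7550)
link 1: phi[1] = -60 + 115 = 55 deg
  cos(55 deg) = 0.5736, sin(55 deg) = 0.8192
  joint[2] = (3.9000, -6.7550) + 6.3 * (0.5736, 0.8192) = (3.9000 + 3.6135, -6.7550 + 5.1607) = (7.5135, -1.5943)
link 2: phi[2] = -60 + 115 + 95 = 150 deg
  cos(150 deg) = -0.8660, sin(150 deg) = 0.5000
  joint[3] = (7.5135, -1.5943) + 10.7 * (-0.8660, 0.5000) = (7.5135 + -9.2665, -1.5943 + 5.3500) = (-1.7529, 3.7557)
End effector: (-1.7529, 3.7557)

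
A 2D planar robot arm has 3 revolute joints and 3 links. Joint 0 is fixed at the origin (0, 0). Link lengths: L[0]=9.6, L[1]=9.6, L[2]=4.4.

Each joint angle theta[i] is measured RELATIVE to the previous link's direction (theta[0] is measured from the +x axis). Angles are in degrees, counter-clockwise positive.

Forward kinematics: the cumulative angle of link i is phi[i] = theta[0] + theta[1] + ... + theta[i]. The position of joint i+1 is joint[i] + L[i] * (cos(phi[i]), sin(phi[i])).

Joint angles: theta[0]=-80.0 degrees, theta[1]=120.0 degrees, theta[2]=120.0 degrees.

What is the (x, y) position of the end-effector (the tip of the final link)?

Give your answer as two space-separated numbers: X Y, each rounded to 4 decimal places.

Answer: 4.8864 -1.7785

Derivation:
joint[0] = (0.0000, 0.0000)  (base)
link 0: phi[0] = -80 = -80 deg
  cos(-80 deg) = 0.1736, sin(-80 deg) = -0.9848
  joint[1] = (0.0000, 0.0000) + 9.6 * (0.1736, -0.9848) = (0.0000 + 1.6670, 0.0000 + -9.4542) = (1.6670, -9.4542)
link 1: phi[1] = -80 + 120 = 40 deg
  cos(40 deg) = 0.7660, sin(40 deg) = 0.6428
  joint[2] = (1.6670, -9.4542) + 9.6 * (0.7660, 0.6428) = (1.6670 + 7.3540, -9.4542 + 6.1708) = (9.0210, -3.2834)
link 2: phi[2] = -80 + 120 + 120 = 160 deg
  cos(160 deg) = -0.9397, sin(160 deg) = 0.3420
  joint[3] = (9.0210, -3.2834) + 4.4 * (-0.9397, 0.3420) = (9.0210 + -4.1346, -3.2834 + 1.5049) = (4.8864, -1.7785)
End effector: (4.8864, -1.7785)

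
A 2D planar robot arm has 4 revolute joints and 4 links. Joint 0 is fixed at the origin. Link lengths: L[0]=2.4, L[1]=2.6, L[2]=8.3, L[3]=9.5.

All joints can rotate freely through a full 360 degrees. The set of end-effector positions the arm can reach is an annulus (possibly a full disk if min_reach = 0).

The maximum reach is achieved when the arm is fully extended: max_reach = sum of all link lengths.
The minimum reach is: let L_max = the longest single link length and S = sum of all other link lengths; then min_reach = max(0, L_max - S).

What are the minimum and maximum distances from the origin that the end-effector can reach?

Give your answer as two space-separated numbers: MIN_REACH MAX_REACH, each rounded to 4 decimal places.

Answer: 0.0000 22.8000

Derivation:
Link lengths: [2.4, 2.6, 8.3, 9.5]
max_reach = 2.4 + 2.6 + 8.3 + 9.5 = 22.8
L_max = max([2.4, 2.6, 8.3, 9.5]) = 9.5
S (sum of others) = 22.8 - 9.5 = 13.3
min_reach = max(0, 9.5 - 13.3) = max(0, -3.8) = 0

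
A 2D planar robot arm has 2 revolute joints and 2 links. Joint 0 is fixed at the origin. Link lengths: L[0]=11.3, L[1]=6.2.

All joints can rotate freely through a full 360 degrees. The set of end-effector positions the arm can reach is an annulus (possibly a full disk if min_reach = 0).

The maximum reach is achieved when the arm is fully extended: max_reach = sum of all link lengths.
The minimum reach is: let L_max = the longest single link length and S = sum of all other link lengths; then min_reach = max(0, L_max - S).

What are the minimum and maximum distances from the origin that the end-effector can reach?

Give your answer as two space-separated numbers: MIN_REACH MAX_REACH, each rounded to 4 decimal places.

Link lengths: [11.3, 6.2]
max_reach = 11.3 + 6.2 = 17.5
L_max = max([11.3, 6.2]) = 11.3
S (sum of others) = 17.5 - 11.3 = 6.2
min_reach = max(0, 11.3 - 6.2) = max(0, 5.1) = 5.1

Answer: 5.1000 17.5000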